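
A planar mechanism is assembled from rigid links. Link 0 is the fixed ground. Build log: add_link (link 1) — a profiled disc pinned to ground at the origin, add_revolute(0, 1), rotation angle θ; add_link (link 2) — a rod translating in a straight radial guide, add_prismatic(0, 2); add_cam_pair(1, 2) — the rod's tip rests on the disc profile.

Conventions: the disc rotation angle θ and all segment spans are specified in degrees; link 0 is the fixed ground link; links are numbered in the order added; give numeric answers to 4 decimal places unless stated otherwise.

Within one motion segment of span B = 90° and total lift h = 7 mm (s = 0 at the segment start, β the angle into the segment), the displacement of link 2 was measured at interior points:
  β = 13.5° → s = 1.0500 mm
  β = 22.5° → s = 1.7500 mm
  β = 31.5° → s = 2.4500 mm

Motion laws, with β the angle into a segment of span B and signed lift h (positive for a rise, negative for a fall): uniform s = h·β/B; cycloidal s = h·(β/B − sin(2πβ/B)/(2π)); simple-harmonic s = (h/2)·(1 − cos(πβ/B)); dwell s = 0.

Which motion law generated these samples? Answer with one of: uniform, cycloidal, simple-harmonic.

candidates at β/B = r: uniform s = h·r (linear in β); cycloidal s = h·(r − sin(2πr)/(2π)); simple-harmonic s = (h/2)(1 − cos(πr))
β=13.5°: printed 1.0500 | uniform 1.0500, cycloidal 0.1487, simple-harmonic 0.3815
β=22.5°: printed 1.7500 | uniform 1.7500, cycloidal 0.6359, simple-harmonic 1.0251
β=31.5°: printed 2.4500 | uniform 2.4500, cycloidal 1.5487, simple-harmonic 1.9110
only one law matches every sample → uniform

uniform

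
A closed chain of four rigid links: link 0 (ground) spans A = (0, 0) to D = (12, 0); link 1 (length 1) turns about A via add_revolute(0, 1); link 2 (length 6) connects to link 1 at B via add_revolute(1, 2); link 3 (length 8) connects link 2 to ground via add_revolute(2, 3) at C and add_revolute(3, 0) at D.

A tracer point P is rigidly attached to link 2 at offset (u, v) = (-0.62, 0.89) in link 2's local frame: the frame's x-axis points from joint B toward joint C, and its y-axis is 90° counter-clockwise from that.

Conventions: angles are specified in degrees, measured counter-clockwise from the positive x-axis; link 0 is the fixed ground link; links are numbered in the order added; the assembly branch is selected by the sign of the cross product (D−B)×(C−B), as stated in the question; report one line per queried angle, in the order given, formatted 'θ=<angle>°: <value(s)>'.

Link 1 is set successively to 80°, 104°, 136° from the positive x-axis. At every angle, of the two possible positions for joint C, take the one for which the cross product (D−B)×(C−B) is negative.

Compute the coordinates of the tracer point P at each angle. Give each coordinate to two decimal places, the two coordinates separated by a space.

A=(0,0), D=(12.00,0)
θ=80°: B = A + 1.00·(cos80°, sin80°) = (0.1736, 0.9848)
θ=80°: |BD| = 11.8673
θ=80°: circle(B,6.00) ∩ circle(D,8.00): a=4.7539, h=3.6606
θ=80°:   candidates: C₊=(5.2150,4.2383) cross=43.442; C₋=(4.6074,-3.0577) cross=-43.442
θ=80°:   branch - wants cross < 0 → take C=(4.6074,-3.0577) (cross=-43.442)
θ=80°: ex = (C−B)/|BC| = (0.7390,-0.6738); ey = (0.6738,0.7390)
θ=80°: P = B + -0.62·ex + 0.89·ey = (0.3151,2.0602)
θ=104°: B = A + 1.00·(cos104°, sin104°) = (-0.2419, 0.9703)
θ=104°: |BD| = 12.2803
θ=104°: circle(B,6.00) ∩ circle(D,8.00): a=5.0001, h=3.3164
θ=104°:   candidates: C₊=(5.0046,3.8813) cross=40.727; C₋=(4.4805,-2.7308) cross=-40.727
θ=104°:   branch - wants cross < 0 → take C=(4.4805,-2.7308) (cross=-40.727)
θ=104°: ex = (C−B)/|BC| = (0.7871,-0.6169); ey = (0.6169,0.7871)
θ=104°: P = B + -0.62·ex + 0.89·ey = (-0.1809,2.0532)
θ=136°: B = A + 1.00·(cos136°, sin136°) = (-0.7193, 0.6947)
θ=136°: |BD| = 12.7383
θ=136°: circle(B,6.00) ∩ circle(D,8.00): a=5.2701, h=2.8681
θ=136°:   candidates: C₊=(4.6993,3.2711) cross=36.535; C₋=(4.3865,-2.4566) cross=-36.535
θ=136°:   branch - wants cross < 0 → take C=(4.3865,-2.4566) (cross=-36.535)
θ=136°: ex = (C−B)/|BC| = (0.8510,-0.5252); ey = (0.5252,0.8510)
θ=136°: P = B + -0.62·ex + 0.89·ey = (-0.7795,1.7777)

θ=80°: 0.32 2.06
θ=104°: -0.18 2.05
θ=136°: -0.78 1.78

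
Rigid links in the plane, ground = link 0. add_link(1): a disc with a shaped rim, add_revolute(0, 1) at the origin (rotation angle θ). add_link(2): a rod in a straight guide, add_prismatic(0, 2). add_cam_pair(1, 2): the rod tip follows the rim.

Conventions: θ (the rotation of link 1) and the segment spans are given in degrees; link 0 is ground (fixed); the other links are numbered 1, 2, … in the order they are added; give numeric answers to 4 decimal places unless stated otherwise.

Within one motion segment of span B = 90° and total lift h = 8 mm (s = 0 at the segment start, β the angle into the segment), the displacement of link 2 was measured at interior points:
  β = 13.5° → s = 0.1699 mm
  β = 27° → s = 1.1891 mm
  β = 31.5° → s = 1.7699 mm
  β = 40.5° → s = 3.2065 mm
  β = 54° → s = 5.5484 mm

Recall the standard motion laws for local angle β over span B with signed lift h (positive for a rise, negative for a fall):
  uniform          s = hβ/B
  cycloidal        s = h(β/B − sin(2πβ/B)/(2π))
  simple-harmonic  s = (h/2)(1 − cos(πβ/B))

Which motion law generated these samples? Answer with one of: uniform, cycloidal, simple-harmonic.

candidates at β/B = r: uniform s = h·r (linear in β); cycloidal s = h·(r − sin(2πr)/(2π)); simple-harmonic s = (h/2)(1 − cos(πr))
β=13.5°: printed 0.1699 | uniform 1.2000, cycloidal 0.1699, simple-harmonic 0.4360
β=27°: printed 1.1891 | uniform 2.4000, cycloidal 1.1891, simple-harmonic 1.6489
β=31.5°: printed 1.7699 | uniform 2.8000, cycloidal 1.7699, simple-harmonic 2.1840
β=40.5°: printed 3.2065 | uniform 3.6000, cycloidal 3.2065, simple-harmonic 3.3743
β=54°: printed 5.5484 | uniform 4.8000, cycloidal 5.5484, simple-harmonic 5.2361
only one law matches every sample → cycloidal

cycloidal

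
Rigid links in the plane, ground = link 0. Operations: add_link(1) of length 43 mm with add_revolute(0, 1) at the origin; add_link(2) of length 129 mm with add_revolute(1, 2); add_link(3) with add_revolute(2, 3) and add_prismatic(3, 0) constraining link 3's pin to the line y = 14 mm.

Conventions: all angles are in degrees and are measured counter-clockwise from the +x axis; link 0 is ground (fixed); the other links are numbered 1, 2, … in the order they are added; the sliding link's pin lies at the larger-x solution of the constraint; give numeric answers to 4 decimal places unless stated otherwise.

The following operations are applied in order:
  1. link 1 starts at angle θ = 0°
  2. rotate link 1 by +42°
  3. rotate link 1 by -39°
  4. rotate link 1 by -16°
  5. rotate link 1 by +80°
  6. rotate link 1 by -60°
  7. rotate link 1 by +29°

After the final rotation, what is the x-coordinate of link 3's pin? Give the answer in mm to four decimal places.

geometry: r = 43 mm, L = 129 mm, e = 14 mm; θ starts at 0°
rotate link 1 by +42°: θ ← 0° +42° = 42°
rotate link 1 by -39°: θ ← 42° -39° = 3°
rotate link 1 by -16°: θ ← 3° -16° = -13°
rotate link 1 by +80°: θ ← -13° +80° = 67°
rotate link 1 by -60°: θ ← 67° -60° = 7°
rotate link 1 by +29°: θ ← 7° +29° = 36°
crank pin P = (r cos θ, r sin θ) = (34.787731, 25.274766)
h = r sin θ − e = 25.274766 − 14 = 11.274766
x = r cos θ + √(L² − h²) = 34.787731 + 128.506341 = 163.294072

163.2941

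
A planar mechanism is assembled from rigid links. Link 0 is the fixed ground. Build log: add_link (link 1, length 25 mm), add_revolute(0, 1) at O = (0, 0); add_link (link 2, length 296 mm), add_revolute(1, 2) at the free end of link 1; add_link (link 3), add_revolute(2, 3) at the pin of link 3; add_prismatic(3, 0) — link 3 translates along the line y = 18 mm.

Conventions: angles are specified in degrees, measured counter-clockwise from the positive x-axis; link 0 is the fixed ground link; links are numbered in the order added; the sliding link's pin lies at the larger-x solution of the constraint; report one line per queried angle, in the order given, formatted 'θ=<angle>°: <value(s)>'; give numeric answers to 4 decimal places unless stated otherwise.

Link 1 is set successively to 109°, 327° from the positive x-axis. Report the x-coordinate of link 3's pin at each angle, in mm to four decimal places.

geometry: r = 25 mm, L = 296 mm, e = 18 mm
θ=109°: crank pin P = (r cos θ, r sin θ) = (-8.139204, 23.637964)
θ=109°: h = r sin θ − e = 23.637964 − 18 = 5.637964
θ=109°: x = r cos θ + √(L² − h²) = -8.139204 + 295.946301 = 287.807098
θ=327°: crank pin P = (r cos θ, r sin θ) = (20.966764, -13.615976)
θ=327°: h = r sin θ − e = -13.615976 − 18 = -31.615976
θ=327°: x = r cos θ + √(L² − h²) = 20.966764 + 294.306694 = 315.273458

θ=109°: 287.8071
θ=327°: 315.2735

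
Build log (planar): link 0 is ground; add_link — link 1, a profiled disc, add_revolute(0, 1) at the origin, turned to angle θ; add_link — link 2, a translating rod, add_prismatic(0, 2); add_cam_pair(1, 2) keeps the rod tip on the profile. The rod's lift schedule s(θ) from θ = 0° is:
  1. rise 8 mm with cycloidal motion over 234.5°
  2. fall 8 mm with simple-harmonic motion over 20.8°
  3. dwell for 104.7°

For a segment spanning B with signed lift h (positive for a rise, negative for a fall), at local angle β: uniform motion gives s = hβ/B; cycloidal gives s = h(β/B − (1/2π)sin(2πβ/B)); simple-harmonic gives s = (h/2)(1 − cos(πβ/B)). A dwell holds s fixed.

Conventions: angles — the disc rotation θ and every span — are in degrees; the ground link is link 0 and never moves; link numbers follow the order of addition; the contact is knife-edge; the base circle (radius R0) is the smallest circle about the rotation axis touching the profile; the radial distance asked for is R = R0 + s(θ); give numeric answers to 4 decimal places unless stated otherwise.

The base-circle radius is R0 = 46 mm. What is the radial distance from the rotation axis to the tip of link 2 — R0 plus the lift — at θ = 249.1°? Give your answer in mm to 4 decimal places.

seg 1 [0°–234.5°] cycloidal, h=8: full span → s += 8 → s = 8.0000
seg 2 [234.5°–255.3°] simple-harmonic, h=-8: θ=249.1° here. β=14.6, B=20.8. -8/2·(1 − cos(π·0.7019)) = -6.3706 → s = 1.6294
R = R0 + s = 46 + 1.6294 = 47.6294

47.6294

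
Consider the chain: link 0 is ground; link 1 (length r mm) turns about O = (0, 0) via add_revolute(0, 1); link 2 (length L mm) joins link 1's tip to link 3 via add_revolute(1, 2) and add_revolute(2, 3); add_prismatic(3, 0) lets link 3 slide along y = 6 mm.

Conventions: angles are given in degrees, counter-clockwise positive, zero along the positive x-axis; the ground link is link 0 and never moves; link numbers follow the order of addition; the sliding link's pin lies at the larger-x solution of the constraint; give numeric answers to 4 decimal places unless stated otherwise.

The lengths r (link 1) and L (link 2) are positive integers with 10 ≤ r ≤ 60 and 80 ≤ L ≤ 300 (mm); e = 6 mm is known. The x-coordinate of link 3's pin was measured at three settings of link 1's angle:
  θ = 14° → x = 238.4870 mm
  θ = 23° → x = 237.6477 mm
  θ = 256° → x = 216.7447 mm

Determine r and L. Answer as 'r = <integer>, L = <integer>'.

constraint per measurement: (x − r cos θ)² + (r sin θ − e)² = L²
subtracting the θ₁ and θ₂ equations cancels the r² and L² terms:
r = (x₁² − x₂²) / (2[(x₁cos θ₁ + e sin θ₁) − (x₂cos θ₂ + e sin θ₂)]) = 16.9990 → r = 17
L² = (x₁ − r cos θ₁)² + (r sin θ₁ − e)² = 49283.9979 → L = 222.0000 → L = 222
check at θ₃=256°: x = 216.7447 (printed 216.7447) ✓

r = 17, L = 222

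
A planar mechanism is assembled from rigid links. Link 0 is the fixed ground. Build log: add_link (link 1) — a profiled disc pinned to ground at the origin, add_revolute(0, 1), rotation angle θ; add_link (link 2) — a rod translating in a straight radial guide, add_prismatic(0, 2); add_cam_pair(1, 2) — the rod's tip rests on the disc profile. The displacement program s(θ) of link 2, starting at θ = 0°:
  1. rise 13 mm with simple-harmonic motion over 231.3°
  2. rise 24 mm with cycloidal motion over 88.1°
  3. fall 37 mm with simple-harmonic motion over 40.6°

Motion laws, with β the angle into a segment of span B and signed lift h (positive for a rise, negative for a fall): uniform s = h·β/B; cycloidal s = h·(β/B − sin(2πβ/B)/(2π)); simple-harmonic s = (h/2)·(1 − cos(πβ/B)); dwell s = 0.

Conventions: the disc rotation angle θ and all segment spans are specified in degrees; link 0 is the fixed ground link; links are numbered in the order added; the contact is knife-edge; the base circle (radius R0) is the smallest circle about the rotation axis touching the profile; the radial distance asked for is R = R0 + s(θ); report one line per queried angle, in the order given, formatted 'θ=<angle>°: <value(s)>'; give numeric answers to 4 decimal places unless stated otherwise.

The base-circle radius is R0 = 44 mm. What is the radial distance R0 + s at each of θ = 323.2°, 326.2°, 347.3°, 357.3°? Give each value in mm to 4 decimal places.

seg 1 [0°–231.3°] simple-harmonic, h=13: full span → s += 13 → s = 13.0000
seg 2 [231.3°–319.4°] cycloidal, h=24: full span → s += 24 → s = 37.0000
seg 3 [319.4°–360°] simple-harmonic, h=-37: θ=323.2° here. β=3.8, B=40.6. -37/2·(1 − cos(π·0.0936)) = -0.7940 → s = 36.2060
seg 3 [319.4°–360°] simple-harmonic, h=-37: θ=326.2° here. β=6.8, B=40.6. -37/2·(1 − cos(π·0.1675)) = -2.5024 → s = 34.4976
seg 3 [319.4°–360°] simple-harmonic, h=-37: θ=347.3° here. β=27.9, B=40.6. -37/2·(1 − cos(π·0.6872)) = -28.7632 → s = 8.2368
seg 3 [319.4°–360°] simple-harmonic, h=-37: θ=357.3° here. β=37.9, B=40.6. -37/2·(1 − cos(π·0.9335)) = -36.5977 → s = 0.4023
θ=323.2°: R = R0 + s = 44 + 36.2060 = 80.2060
θ=326.2°: R = R0 + s = 44 + 34.4976 = 78.4976
θ=347.3°: R = R0 + s = 44 + 8.2368 = 52.2368
θ=357.3°: R = R0 + s = 44 + 0.4023 = 44.4023

θ=323.2°: 80.2060
θ=326.2°: 78.4976
θ=347.3°: 52.2368
θ=357.3°: 44.4023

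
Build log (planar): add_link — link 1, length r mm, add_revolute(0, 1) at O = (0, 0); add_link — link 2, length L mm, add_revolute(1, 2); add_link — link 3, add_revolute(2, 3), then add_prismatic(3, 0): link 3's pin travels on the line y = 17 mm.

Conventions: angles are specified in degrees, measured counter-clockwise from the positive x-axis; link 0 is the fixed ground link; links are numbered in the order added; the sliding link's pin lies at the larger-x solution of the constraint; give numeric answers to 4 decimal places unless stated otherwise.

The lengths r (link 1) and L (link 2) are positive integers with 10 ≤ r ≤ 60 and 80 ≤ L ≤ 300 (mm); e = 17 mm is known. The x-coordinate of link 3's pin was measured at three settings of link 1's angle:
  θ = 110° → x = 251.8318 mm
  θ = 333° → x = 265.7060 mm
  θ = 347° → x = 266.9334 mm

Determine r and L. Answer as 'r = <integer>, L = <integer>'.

constraint per measurement: (x − r cos θ)² + (r sin θ − e)² = L²
subtracting the θ₁ and θ₂ equations cancels the r² and L² terms:
r = (x₁² − x₂²) / (2[(x₁cos θ₁ + e sin θ₁) − (x₂cos θ₂ + e sin θ₂)]) = 12.0000 → r = 12
L² = (x₁ − r cos θ₁)² + (r sin θ₁ − e)² = 65536.0181 → L = 256.0000 → L = 256
check at θ₃=347°: x = 266.9334 (printed 266.9334) ✓

r = 12, L = 256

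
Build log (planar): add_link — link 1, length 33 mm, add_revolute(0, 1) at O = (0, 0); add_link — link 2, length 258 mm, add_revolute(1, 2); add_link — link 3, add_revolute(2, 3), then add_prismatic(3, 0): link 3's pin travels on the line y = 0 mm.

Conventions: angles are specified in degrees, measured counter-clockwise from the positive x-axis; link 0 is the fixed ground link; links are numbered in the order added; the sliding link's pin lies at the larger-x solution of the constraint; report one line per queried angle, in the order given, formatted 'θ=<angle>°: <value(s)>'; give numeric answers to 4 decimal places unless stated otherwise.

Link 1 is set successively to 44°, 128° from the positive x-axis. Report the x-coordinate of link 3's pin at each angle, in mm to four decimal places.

geometry: r = 33 mm, L = 258 mm, e = 0 mm
θ=44°: crank pin P = (r cos θ, r sin θ) = (23.738213, 22.923726)
θ=44°: h = r sin θ − e = 22.923726 − 0 = 22.923726
θ=44°: x = r cos θ + √(L² − h²) = 23.738213 + 256.979577 = 280.717790
θ=128°: crank pin P = (r cos θ, r sin θ) = (-20.316829, 26.004355)
θ=128°: h = r sin θ − e = 26.004355 − 0 = 26.004355
θ=128°: x = r cos θ + √(L² − h²) = -20.316829 + 256.686138 = 236.369309

θ=44°: 280.7178
θ=128°: 236.3693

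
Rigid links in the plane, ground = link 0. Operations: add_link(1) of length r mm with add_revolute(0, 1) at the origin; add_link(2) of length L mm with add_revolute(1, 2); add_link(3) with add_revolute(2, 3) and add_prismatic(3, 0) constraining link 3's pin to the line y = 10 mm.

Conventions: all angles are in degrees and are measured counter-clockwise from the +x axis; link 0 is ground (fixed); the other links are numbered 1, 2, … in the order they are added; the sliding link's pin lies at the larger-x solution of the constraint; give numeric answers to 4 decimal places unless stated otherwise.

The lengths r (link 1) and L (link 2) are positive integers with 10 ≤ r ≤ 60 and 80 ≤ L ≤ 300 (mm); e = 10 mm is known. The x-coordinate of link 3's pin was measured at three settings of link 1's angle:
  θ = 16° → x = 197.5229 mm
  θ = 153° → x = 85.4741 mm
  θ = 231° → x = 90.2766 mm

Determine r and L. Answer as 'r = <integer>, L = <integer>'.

constraint per measurement: (x − r cos θ)² + (r sin θ − e)² = L²
subtracting the θ₁ and θ₂ equations cancels the r² and L² terms:
r = (x₁² − x₂²) / (2[(x₁cos θ₁ + e sin θ₁) − (x₂cos θ₂ + e sin θ₂)]) = 60.0000 → r = 60
L² = (x₁ − r cos θ₁)² + (r sin θ₁ − e)² = 19599.9875 → L = 140.0000 → L = 140
check at θ₃=231°: x = 90.2766 (printed 90.2766) ✓

r = 60, L = 140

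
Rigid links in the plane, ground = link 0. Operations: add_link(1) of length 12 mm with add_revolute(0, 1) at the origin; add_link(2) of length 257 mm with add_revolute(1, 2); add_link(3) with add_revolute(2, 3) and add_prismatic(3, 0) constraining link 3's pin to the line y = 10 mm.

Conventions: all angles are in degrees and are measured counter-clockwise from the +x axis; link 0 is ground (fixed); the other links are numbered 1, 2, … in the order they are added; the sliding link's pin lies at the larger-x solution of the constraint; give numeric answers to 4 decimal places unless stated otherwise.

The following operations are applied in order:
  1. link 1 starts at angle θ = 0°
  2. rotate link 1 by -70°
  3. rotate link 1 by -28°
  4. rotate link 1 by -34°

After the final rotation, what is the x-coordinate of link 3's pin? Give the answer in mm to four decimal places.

geometry: r = 12 mm, L = 257 mm, e = 10 mm; θ starts at 0°
rotate link 1 by -70°: θ ← 0° -70° = -70°
rotate link 1 by -28°: θ ← -70° -28° = -98°
rotate link 1 by -34°: θ ← -98° -34° = -132°
crank pin P = (r cos θ, r sin θ) = (-8.029567, -8.917738)
h = r sin θ − e = -8.917738 − 10 = -18.917738
x = r cos θ + √(L² − h²) = -8.029567 + 256.302788 = 248.273221

248.2732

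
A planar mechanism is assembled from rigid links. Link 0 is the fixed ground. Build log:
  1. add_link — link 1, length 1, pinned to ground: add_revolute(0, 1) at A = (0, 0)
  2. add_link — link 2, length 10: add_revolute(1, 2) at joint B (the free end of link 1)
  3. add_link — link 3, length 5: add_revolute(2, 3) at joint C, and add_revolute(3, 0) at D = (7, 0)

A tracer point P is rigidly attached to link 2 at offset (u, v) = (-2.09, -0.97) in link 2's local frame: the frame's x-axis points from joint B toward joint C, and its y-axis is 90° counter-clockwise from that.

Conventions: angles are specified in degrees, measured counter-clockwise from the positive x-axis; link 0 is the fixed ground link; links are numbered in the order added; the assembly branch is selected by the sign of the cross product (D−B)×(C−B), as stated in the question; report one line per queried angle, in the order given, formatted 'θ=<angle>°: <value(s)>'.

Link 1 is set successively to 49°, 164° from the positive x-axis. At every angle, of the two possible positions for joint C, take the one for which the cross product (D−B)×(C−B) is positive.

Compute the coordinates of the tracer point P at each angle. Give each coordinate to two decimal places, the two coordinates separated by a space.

A=(0,0), D=(7.00,0)
θ=49°: B = A + 1.00·(cos49°, sin49°) = (0.6561, 0.7547)
θ=49°: |BD| = 6.3887
θ=49°: circle(B,10.00) ∩ circle(D,5.00): a=9.0641, h=4.2240
θ=49°:   candidates: C₊=(10.1557,3.8784) cross=26.986; C₋=(9.1577,-4.5105) cross=-26.986
θ=49°:   branch + wants cross > 0 → take C=(10.1557,3.8784) (cross=26.986)
θ=49°: ex = (C−B)/|BC| = (0.9500,0.3124); ey = (-0.3124,0.9500)
θ=49°: P = B + -2.09·ex + -0.97·ey = (-1.0264,-0.8196)
θ=164°: B = A + 1.00·(cos164°, sin164°) = (-0.9613, 0.2756)
θ=164°: |BD| = 7.9660
θ=164°: circle(B,10.00) ∩ circle(D,5.00): a=8.6905, h=4.9472
θ=164°:   candidates: C₊=(7.8952,4.9192) cross=39.410; C₋=(7.5529,-4.9693) cross=-39.410
θ=164°:   branch + wants cross > 0 → take C=(7.8952,4.9192) (cross=39.410)
θ=164°: ex = (C−B)/|BC| = (0.8856,0.4644); ey = (-0.4644,0.8856)
θ=164°: P = B + -2.09·ex + -0.97·ey = (-2.3618,-1.5539)

θ=49°: -1.03 -0.82
θ=164°: -2.36 -1.55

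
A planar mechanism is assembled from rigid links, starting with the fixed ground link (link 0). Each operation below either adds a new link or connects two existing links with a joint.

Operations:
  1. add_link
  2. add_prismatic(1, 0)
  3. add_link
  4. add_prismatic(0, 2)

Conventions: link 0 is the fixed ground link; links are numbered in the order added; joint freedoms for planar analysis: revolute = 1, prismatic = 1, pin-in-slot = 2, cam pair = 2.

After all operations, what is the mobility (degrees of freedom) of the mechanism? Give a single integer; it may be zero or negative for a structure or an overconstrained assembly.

(L,J1,J2)=(1,0,0); link0 fixed
link1: (2,0,0)
P 1-0 [J1]: (2,1,0)
link2: (3,1,0)
P 0-2 [J1]: (3,2,0)
Grübler: 3·2 − 2·2 − 0 = 2

M = 2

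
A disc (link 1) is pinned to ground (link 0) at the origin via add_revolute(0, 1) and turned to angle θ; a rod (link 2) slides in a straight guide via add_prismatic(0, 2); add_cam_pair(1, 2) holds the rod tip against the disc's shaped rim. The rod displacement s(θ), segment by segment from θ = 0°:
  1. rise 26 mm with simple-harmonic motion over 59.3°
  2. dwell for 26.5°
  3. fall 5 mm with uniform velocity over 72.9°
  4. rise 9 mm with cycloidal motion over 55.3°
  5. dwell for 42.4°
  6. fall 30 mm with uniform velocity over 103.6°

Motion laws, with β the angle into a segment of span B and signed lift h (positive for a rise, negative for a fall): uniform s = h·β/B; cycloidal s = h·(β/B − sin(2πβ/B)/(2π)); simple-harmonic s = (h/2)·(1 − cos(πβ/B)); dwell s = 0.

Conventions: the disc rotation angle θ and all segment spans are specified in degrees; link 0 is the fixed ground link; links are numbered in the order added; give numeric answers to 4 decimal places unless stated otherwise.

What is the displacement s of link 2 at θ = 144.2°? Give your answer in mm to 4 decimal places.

segment 1 (0° to 59.3°, simple-harmonic, h = 26) is passed completely: s = 0.0000 + (26) = 26.0000
segment 2 (59.3° to 85.8°, dwell): s unchanged at 26.0000
θ = 144.2° falls in segment 3 (85.8° to 158.7°, uniform, h = -5): β = 144.2 − 85.8 = 58.4°, B = 72.9°; Δs = -5·58.4/72.9 = -4.0055; s = 26.0000 − 4.0055 = 21.9945

21.9945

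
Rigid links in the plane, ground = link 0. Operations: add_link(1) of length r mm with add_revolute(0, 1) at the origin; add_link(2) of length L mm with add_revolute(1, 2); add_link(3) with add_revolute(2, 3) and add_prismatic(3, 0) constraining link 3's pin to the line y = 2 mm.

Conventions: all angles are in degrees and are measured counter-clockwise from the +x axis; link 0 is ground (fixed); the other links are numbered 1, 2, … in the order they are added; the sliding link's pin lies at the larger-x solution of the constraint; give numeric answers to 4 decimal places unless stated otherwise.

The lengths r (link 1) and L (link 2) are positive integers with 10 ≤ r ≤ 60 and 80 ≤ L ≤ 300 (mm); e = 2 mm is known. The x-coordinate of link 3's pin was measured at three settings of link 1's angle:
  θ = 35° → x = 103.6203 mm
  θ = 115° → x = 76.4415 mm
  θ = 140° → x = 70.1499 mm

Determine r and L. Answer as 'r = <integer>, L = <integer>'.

constraint per measurement: (x − r cos θ)² + (r sin θ − e)² = L²
subtracting the θ₁ and θ₂ equations cancels the r² and L² terms:
r = (x₁² − x₂²) / (2[(x₁cos θ₁ + e sin θ₁) − (x₂cos θ₂ + e sin θ₂)]) = 20.9999 → r = 21
L² = (x₁ − r cos θ₁)² + (r sin θ₁ − e)² = 7568.9934 → L = 87.0000 → L = 87
check at θ₃=140°: x = 70.1499 (printed 70.1499) ✓

r = 21, L = 87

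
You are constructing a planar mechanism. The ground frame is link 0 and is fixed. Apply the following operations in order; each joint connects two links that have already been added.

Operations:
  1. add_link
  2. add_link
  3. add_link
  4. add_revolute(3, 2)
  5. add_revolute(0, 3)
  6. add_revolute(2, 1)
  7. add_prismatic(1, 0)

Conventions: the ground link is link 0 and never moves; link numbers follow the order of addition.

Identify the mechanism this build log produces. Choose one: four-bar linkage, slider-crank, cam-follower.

links: 4 (incl. ground); joints: 3 revolute, 1 prismatic, 0 higher (cam) pair, forming one closed loop
4 links, 3 revolutes + 1 prismatic in one loop → slider-crank

slider-crank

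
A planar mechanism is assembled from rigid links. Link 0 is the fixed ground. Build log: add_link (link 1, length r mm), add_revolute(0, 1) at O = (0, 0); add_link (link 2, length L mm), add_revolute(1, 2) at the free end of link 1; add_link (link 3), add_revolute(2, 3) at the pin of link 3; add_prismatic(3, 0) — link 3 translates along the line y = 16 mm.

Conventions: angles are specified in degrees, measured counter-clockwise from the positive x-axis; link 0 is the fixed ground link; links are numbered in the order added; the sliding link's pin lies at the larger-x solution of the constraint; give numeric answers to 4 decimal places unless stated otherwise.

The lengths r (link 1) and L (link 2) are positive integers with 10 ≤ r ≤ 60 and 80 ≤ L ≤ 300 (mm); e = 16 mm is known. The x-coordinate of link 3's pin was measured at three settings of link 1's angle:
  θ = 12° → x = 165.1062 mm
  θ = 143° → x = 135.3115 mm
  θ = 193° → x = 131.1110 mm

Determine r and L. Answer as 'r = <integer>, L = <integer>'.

constraint per measurement: (x − r cos θ)² + (r sin θ − e)² = L²
subtracting the θ₁ and θ₂ equations cancels the r² and L² terms:
r = (x₁² − x₂²) / (2[(x₁cos θ₁ + e sin θ₁) − (x₂cos θ₂ + e sin θ₂)]) = 17.0000 → r = 17
L² = (x₁ − r cos θ₁)² + (r sin θ₁ − e)² = 22201.0134 → L = 149.0000 → L = 149
check at θ₃=193°: x = 131.1110 (printed 131.1110) ✓

r = 17, L = 149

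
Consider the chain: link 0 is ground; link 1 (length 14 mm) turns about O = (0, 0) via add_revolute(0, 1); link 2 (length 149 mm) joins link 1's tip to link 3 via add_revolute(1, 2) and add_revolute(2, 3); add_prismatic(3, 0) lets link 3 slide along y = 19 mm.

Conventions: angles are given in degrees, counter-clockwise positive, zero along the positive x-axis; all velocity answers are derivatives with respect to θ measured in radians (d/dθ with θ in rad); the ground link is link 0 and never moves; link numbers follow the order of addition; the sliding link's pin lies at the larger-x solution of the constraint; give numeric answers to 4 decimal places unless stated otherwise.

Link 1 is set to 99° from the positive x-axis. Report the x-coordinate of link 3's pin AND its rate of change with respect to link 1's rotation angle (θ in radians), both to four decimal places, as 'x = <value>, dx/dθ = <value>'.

geometry: r = 14 mm, L = 149 mm, e = 19 mm
crank pin P = (r cos θ, r sin θ) = (-2.190083, 13.827637)
h = r sin θ − e = 13.827637 − 19 = -5.172363
x = r cos θ + √(L² − h²) = -2.190083 + 148.910197 = 146.720114
dx/dθ = −r sin θ − h·r cos θ/√(L² − h²) (θ in radians; h = -5.172363) = -13.903709

x = 146.7201, dx/dθ = -13.9037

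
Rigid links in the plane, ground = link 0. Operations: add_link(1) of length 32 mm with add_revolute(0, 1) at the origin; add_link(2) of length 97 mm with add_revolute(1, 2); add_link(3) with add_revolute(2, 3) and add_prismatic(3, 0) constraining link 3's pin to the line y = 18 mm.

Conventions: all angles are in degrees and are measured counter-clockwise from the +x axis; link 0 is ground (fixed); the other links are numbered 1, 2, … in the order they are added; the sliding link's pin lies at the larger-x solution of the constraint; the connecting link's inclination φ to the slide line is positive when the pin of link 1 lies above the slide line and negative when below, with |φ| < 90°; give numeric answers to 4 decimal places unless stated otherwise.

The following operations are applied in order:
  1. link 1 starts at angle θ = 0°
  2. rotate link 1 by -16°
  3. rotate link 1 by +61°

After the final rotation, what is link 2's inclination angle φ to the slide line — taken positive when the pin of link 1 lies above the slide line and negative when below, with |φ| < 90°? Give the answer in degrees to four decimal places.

geometry: r = 32 mm, L = 97 mm, e = 18 mm; θ starts at 0°
rotate link 1 by -16°: θ ← 0° -16° = -16°
rotate link 1 by +61°: θ ← -16° +61° = 45°
h = r sin θ − e = 22.627417 − 18 = 4.627417
sin φ = h / L = 4.627417 / 97 = 0.04770533
φ = arcsin(0.04770533) = 2.734352°

2.7344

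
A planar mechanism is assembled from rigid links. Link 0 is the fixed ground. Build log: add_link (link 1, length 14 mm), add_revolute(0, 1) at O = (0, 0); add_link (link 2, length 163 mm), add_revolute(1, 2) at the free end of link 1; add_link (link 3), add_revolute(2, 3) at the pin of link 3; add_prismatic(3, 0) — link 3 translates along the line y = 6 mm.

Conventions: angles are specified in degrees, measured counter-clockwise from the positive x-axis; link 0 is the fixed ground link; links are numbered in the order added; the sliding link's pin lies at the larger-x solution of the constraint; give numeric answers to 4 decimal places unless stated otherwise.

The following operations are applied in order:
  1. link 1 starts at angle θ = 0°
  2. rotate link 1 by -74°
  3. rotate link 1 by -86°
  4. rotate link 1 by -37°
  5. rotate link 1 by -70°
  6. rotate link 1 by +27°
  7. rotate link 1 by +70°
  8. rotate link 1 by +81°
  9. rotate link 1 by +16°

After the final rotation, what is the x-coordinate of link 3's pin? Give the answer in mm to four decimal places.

geometry: r = 14 mm, L = 163 mm, e = 6 mm; θ starts at 0°
rotate link 1 by -74°: θ ← 0° -74° = -74°
rotate link 1 by -86°: θ ← -74° -86° = -160°
rotate link 1 by -37°: θ ← -160° -37° = -197°
rotate link 1 by -70°: θ ← -197° -70° = -267°
rotate link 1 by +27°: θ ← -267° +27° = -240°
rotate link 1 by +70°: θ ← -240° +70° = -170°
rotate link 1 by +81°: θ ← -170° +81° = -89°
rotate link 1 by +16°: θ ← -89° +16° = -73°
crank pin P = (r cos θ, r sin θ) = (4.093204, -13.388267)
h = r sin θ − e = -13.388267 − 6 = -19.388267
x = r cos θ + √(L² − h²) = 4.093204 + 161.842810 = 165.936014

165.9360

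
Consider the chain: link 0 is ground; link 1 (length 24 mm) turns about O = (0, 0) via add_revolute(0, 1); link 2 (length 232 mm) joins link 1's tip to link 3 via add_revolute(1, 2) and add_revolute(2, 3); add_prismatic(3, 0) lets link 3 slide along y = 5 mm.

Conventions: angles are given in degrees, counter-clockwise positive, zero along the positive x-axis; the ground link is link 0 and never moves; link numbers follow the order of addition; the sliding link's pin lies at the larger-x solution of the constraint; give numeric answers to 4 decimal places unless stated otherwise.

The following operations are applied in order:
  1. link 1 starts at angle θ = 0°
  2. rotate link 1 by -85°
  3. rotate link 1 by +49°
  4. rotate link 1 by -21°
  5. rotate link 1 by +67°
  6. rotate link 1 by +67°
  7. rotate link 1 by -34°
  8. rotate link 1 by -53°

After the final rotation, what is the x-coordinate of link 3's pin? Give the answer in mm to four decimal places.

geometry: r = 24 mm, L = 232 mm, e = 5 mm; θ starts at 0°
rotate link 1 by -85°: θ ← 0° -85° = -85°
rotate link 1 by +49°: θ ← -85° +49° = -36°
rotate link 1 by -21°: θ ← -36° -21° = -57°
rotate link 1 by +67°: θ ← -57° +67° = 10°
rotate link 1 by +67°: θ ← 10° +67° = 77°
rotate link 1 by -34°: θ ← 77° -34° = 43°
rotate link 1 by -53°: θ ← 43° -53° = -10°
crank pin P = (r cos θ, r sin θ) = (23.635386, -4.167556)
h = r sin θ − e = -4.167556 − 5 = -9.167556
x = r cos θ + √(L² − h²) = 23.635386 + 231.818800 = 255.454186

255.4542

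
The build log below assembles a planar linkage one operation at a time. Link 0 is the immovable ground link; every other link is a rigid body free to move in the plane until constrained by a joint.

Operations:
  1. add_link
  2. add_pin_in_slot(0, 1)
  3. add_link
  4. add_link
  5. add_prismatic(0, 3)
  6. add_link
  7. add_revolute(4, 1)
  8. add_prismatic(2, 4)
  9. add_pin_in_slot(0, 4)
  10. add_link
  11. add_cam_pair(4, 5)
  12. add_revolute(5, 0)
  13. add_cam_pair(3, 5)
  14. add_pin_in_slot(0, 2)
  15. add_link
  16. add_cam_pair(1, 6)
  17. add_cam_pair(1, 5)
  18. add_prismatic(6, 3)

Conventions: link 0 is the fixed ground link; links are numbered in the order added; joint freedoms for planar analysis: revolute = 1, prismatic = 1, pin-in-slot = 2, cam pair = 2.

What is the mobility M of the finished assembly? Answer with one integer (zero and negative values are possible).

link 0 = ground. State L|J1|J2 = 1|0|0
+link1  2|0|0
PS(0,1) f=2→J2  2|0|1
+link2  3|0|1
+link3  4|0|1
P(0,3) f=1→J1  4|1|1
+link4  5|1|1
R(4,1) f=1→J1  5|2|1
P(2,4) f=1→J1  5|3|1
PS(0,4) f=2→J2  5|3|2
+link5  6|3|2
C(4,5) f=2→J2  6|3|3
R(5,0) f=1→J1  6|4|3
C(3,5) f=2→J2  6|4|4
PS(0,2) f=2→J2  6|4|5
+link6  7|4|5
C(1,6) f=2→J2  7|4|6
C(1,5) f=2→J2  7|4|7
P(6,3) f=1→J1  7|5|7
M = 3(7−1)−2·5−7 = 18−10−7 = 1

M = 1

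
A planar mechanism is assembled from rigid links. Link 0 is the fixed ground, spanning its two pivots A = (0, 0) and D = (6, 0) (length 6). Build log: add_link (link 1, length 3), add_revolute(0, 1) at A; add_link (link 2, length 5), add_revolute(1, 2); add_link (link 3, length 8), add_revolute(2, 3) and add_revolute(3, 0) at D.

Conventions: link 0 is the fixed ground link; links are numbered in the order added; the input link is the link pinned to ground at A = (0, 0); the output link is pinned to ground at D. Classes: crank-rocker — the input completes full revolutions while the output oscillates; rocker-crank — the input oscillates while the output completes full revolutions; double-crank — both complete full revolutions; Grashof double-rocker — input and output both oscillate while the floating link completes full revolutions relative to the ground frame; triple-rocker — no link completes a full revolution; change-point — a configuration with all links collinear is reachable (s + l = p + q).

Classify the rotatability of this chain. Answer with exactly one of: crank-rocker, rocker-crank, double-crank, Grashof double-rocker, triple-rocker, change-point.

lengths: ground=6, input=3, coupler=5, output=8
sorted: s=3 (shortest), l=8 (longest), p+q=11
s + l = 11 vs p + q = 11
s + l = p + q → change-point (collinear configuration reachable)

change-point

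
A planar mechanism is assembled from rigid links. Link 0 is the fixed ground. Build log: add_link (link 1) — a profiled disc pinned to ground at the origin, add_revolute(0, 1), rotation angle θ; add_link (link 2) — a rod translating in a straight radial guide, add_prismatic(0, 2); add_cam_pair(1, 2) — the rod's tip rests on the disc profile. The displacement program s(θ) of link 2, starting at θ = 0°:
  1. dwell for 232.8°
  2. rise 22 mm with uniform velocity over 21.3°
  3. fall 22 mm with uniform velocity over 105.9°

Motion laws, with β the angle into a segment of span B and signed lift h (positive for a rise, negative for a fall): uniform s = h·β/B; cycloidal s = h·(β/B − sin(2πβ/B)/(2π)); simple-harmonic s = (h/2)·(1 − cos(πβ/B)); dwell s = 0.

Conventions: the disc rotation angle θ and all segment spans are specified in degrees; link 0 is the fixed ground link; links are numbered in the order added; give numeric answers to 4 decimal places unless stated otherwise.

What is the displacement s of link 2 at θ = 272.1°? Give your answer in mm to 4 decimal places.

seg 1 [0°–232.8°] dwell: s stays 0.0000
seg 2 [232.8°–254.1°] uniform, h=22: full span → s += 22 → s = 22.0000
seg 3 [254.1°–360°] uniform, h=-22: θ=272.1° here. β=18, B=105.9. -22·18/105.9 = -3.7394 → s = 18.2606

18.2606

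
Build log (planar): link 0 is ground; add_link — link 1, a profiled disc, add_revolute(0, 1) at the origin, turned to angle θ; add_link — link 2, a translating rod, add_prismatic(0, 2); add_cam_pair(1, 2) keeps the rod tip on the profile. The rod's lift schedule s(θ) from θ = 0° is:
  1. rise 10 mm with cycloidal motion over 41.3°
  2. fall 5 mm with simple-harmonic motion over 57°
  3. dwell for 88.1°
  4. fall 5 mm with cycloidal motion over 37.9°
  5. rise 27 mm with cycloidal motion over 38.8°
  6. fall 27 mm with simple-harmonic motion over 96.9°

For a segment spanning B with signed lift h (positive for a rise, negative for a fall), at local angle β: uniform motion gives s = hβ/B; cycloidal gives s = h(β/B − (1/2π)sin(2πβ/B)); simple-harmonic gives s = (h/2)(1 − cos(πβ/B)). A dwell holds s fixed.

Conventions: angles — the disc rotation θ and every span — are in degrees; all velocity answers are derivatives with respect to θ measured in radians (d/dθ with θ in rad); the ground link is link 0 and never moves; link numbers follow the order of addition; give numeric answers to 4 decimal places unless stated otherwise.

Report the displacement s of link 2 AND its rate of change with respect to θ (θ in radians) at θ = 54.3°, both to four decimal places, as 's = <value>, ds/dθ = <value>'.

seg 1 [0°–41.3°] cycloidal, h=10: full span → s += 10 → s = 10.0000
seg 2 [41.3°–98.3°] simple-harmonic, h=-5: θ=54.3° here. β=13, B=57. -5/2·(1 − cos(π·0.2281)) = -0.6147 → s = 9.3853
velocity in seg [41.3°–98.3°] (simple-harmonic), θ in radians: β = 13° = 0.2269 rad, B = 57° = 0.9948 rad; ds/dθ = (πh/(2B)) sin(πβ/B) = (π·(-5)/(2·0.9948)) sin(π·0.2281) = -5.184884 mm/rad

s = 9.3853, ds/dθ = -5.1849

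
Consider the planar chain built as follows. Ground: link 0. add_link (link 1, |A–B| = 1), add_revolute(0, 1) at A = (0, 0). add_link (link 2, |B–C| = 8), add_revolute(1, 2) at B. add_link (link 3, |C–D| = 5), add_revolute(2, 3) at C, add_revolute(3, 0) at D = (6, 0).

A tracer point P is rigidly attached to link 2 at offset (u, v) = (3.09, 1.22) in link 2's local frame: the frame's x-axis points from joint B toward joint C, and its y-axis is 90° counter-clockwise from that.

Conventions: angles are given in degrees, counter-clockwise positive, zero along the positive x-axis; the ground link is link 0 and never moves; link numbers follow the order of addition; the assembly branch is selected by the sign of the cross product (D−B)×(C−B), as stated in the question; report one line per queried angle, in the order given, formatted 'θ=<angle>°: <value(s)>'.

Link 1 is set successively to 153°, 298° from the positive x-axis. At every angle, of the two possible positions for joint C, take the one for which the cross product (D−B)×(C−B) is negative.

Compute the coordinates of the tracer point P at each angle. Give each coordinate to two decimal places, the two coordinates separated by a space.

A=(0,0), D=(6.00,0)
θ=153°: B = A + 1.00·(cos153°, sin153°) = (-0.8910, 0.4540)
θ=153°: |BD| = 6.9059
θ=153°: circle(B,8.00) ∩ circle(D,5.00): a=6.2766, h=4.9602
θ=153°:   candidates: C₊=(5.6981,4.9909) cross=34.255; C₋=(5.0460,-4.9081) cross=-34.255
θ=153°:   branch - wants cross < 0 → take C=(5.0460,-4.9081) (cross=-34.255)
θ=153°: ex = (C−B)/|BC| = (0.7421,-0.6703); ey = (0.6703,0.7421)
θ=153°: P = B + 3.09·ex + 1.22·ey = (2.2199,-0.7117)
θ=298°: B = A + 1.00·(cos298°, sin298°) = (0.4695, -0.8829)
θ=298°: |BD| = 5.6006
θ=298°: circle(B,8.00) ∩ circle(D,5.00): a=6.2821, h=4.9533
θ=298°:   candidates: C₊=(5.8921,4.9988) cross=27.741; C₋=(7.4539,-4.7840) cross=-27.741
θ=298°:   branch - wants cross < 0 → take C=(7.4539,-4.7840) (cross=-27.741)
θ=298°: ex = (C−B)/|BC| = (0.8731,-0.4876); ey = (0.4876,0.8731)
θ=298°: P = B + 3.09·ex + 1.22·ey = (3.7621,-1.3246)

θ=153°: 2.22 -0.71
θ=298°: 3.76 -1.32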